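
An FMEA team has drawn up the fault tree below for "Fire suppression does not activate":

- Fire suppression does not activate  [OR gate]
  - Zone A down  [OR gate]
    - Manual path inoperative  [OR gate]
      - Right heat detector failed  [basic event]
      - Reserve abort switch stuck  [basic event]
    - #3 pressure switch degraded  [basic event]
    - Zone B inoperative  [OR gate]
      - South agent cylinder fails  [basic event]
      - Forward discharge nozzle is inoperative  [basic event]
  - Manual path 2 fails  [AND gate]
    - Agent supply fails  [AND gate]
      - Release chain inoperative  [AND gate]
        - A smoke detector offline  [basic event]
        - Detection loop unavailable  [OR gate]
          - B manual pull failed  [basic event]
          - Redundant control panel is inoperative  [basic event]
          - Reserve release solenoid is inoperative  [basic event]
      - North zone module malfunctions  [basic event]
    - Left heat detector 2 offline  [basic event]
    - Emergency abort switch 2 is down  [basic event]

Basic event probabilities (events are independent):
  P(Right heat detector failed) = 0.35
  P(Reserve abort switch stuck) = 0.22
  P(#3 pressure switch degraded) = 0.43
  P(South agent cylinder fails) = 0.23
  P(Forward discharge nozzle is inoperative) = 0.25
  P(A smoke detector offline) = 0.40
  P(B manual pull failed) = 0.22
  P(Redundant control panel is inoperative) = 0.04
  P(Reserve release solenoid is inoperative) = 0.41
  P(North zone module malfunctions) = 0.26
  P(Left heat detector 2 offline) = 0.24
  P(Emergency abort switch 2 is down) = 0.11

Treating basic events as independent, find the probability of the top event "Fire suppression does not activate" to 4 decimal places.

0.8334

P(Manual path inoperative) [OR] = 1 − (1−0.35) × (1−0.22) = 0.493000
P(Zone B inoperative) [OR] = 1 − (1−0.23) × (1−0.25) = 0.422500
P(Zone A down) [OR] = 1 − (1−0.493000) × (1−0.43) × (1−0.422500) = 0.833108
P(Detection loop unavailable) [OR] = 1 − (1−0.22) × (1−0.04) × (1−0.41) = 0.558208
P(Release chain inoperative) [AND] = 0.40 × 0.558208 = 0.223283
P(Agent supply fails) [AND] = 0.223283 × 0.26 = 0.058054
P(Manual path 2 fails) [AND] = 0.058054 × 0.24 × 0.11 = 0.001533
P(Fire suppression does not activate) [OR] = 1 − (1−0.833108) × (1−0.001533) = 0.833364
Rounded to 4 decimal places: P(Fire suppression does not activate) ≈ 0.8334.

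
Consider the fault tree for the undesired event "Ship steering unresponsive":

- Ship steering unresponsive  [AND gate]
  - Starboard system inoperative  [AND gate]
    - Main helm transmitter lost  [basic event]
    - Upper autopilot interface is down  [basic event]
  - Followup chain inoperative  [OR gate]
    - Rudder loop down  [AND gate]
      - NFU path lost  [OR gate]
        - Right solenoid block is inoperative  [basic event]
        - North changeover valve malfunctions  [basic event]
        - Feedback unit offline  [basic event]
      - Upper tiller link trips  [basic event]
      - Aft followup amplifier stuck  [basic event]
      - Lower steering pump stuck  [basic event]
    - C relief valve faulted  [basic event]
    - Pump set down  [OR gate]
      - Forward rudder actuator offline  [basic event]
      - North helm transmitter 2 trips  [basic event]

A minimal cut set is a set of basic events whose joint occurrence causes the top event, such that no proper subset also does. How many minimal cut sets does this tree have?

Starboard system inoperative [AND]: one cut set from each child combined → 1 × 1 = 1 cut set(s).
NFU path lost [OR]: union of children's cut sets → 3 cut set(s).
Rudder loop down [AND]: one cut set from each child combined → 3 × 1 × 1 × 1 = 3 cut set(s).
Pump set down [OR]: union of children's cut sets → 2 cut set(s).
Followup chain inoperative [OR]: union of children's cut sets → 6 cut set(s).
Ship steering unresponsive [AND]: one cut set from each child combined → 1 × 6 = 6 cut set(s).
Minimal cut sets: {Aft followup amplifier stuck, Lower steering pump stuck, Main helm transmitter lost, Right solenoid block is inoperative, Upper autopilot interface is down, Upper tiller link trips}; {Aft followup amplifier stuck, Lower steering pump stuck, Main helm transmitter lost, North changeover valve malfunctions, Upper autopilot interface is down, Upper tiller link trips}; {Aft followup amplifier stuck, Feedback unit offline, Lower steering pump stuck, Main helm transmitter lost, Upper autopilot interface is down, Upper tiller link trips}; {C relief valve faulted, Main helm transmitter lost, Upper autopilot interface is down}; {Forward rudder actuator offline, Main helm transmitter lost, Upper autopilot interface is down}; {Main helm transmitter lost, North helm transmitter 2 trips, Upper autopilot interface is down}.

6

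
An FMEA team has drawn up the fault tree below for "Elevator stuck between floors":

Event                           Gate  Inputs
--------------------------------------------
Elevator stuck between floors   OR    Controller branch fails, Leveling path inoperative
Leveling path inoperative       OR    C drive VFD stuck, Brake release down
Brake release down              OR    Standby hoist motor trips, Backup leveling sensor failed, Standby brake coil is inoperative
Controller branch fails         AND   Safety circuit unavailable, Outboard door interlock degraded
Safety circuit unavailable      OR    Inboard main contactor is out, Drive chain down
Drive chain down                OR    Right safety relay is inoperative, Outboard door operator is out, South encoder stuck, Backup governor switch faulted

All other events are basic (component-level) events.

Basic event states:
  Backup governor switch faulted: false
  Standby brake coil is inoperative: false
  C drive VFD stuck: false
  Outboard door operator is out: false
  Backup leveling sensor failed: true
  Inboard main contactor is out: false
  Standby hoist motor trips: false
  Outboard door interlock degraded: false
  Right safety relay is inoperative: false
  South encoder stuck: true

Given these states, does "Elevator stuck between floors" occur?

Yes

Drive chain down [OR]: Right safety relay is inoperative=not, Outboard door operator is out=not, South encoder stuck=occurs, Backup governor switch faulted=not → at least one input occurs → occurs.
Safety circuit unavailable [OR]: Inboard main contactor is out=not, Drive chain down=occurs → at least one input occurs → occurs.
Controller branch fails [AND]: Safety circuit unavailable=occurs, Outboard door interlock degraded=not → not all inputs occur → does not occur.
Brake release down [OR]: Standby hoist motor trips=not, Backup leveling sensor failed=occurs, Standby brake coil is inoperative=not → at least one input occurs → occurs.
Leveling path inoperative [OR]: C drive VFD stuck=not, Brake release down=occurs → at least one input occurs → occurs.
Elevator stuck between floors [OR]: Controller branch fails=not, Leveling path inoperative=occurs → at least one input occurs → occurs.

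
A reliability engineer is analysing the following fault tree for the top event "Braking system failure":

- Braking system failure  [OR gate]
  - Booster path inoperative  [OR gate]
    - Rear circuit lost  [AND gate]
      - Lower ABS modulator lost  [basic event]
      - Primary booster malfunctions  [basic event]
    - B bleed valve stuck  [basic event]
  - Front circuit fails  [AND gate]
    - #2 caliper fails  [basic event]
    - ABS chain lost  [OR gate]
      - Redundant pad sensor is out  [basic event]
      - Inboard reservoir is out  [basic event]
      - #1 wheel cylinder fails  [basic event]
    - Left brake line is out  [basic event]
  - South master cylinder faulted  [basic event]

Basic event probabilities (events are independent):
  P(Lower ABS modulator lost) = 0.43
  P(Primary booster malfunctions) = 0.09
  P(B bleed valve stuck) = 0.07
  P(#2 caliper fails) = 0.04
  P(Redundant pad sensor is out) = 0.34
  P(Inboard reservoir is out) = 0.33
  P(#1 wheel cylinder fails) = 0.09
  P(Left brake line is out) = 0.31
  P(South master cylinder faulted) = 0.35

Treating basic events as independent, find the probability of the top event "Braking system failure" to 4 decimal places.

P(Rear circuit lost) [AND] = 0.43 × 0.09 = 0.038700
P(Booster path inoperative) [OR] = 1 − (1−0.038700) × (1−0.07) = 0.105991
P(ABS chain lost) [OR] = 1 − (1−0.34) × (1−0.33) × (1−0.09) = 0.597598
P(Front circuit fails) [AND] = 0.04 × 0.597598 × 0.31 = 0.007410
P(Braking system failure) [OR] = 1 − (1−0.105991) × (1−0.007410) × (1−0.35) = 0.423200
Rounded to 4 decimal places: P(Braking system failure) ≈ 0.4232.

0.4232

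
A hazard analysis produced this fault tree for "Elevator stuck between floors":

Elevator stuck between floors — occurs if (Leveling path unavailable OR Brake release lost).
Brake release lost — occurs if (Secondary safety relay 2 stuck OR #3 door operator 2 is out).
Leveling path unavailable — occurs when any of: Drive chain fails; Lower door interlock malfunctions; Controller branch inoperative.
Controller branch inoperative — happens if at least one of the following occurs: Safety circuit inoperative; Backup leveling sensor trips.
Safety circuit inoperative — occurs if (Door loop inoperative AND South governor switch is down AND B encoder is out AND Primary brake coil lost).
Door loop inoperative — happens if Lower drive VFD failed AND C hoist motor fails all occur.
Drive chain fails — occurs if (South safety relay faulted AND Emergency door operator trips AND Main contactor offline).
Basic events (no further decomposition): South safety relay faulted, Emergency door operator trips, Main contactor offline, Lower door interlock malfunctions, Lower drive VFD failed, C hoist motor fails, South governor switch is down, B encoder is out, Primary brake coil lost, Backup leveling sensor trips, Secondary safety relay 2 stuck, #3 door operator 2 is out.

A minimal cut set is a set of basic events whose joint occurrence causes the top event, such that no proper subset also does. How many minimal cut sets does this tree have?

Drive chain fails [AND]: one cut set from each child combined → 1 × 1 × 1 = 1 cut set(s).
Door loop inoperative [AND]: one cut set from each child combined → 1 × 1 = 1 cut set(s).
Safety circuit inoperative [AND]: one cut set from each child combined → 1 × 1 × 1 × 1 = 1 cut set(s).
Controller branch inoperative [OR]: union of children's cut sets → 2 cut set(s).
Leveling path unavailable [OR]: union of children's cut sets → 4 cut set(s).
Brake release lost [OR]: union of children's cut sets → 2 cut set(s).
Elevator stuck between floors [OR]: union of children's cut sets → 6 cut set(s).
Minimal cut sets: {Emergency door operator trips, Main contactor offline, South safety relay faulted}; {Lower door interlock malfunctions}; {B encoder is out, C hoist motor fails, Lower drive VFD failed, Primary brake coil lost, South governor switch is down}; {Backup leveling sensor trips}; {Secondary safety relay 2 stuck}; {#3 door operator 2 is out}.

6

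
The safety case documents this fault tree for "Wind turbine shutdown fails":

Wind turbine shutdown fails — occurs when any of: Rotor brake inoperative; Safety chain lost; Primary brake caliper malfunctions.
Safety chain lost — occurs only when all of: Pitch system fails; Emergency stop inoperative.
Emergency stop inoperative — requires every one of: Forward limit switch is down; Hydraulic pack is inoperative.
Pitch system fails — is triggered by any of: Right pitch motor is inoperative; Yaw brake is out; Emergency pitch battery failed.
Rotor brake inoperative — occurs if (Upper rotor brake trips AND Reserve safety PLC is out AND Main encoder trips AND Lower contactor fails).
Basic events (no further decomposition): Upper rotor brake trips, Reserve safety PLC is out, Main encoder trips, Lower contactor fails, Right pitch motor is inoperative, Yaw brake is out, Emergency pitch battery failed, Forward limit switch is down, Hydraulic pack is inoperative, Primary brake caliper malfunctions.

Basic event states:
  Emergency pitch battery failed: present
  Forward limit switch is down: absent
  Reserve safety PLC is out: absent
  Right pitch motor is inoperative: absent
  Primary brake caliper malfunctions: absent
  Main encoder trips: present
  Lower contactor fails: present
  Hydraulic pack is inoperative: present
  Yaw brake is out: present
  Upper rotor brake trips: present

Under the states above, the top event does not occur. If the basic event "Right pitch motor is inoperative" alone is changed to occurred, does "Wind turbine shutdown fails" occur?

No

Counterfactual: set "Right pitch motor is inoperative" to occurred.
Rotor brake inoperative [AND]: Upper rotor brake trips=occurs, Reserve safety PLC is out=not, Main encoder trips=occurs, Lower contactor fails=occurs → not all inputs occur → does not occur.
Pitch system fails [OR]: Right pitch motor is inoperative=occurs, Yaw brake is out=occurs, Emergency pitch battery failed=occurs → at least one input occurs → occurs.
Emergency stop inoperative [AND]: Forward limit switch is down=not, Hydraulic pack is inoperative=occurs → not all inputs occur → does not occur.
Safety chain lost [AND]: Pitch system fails=occurs, Emergency stop inoperative=not → not all inputs occur → does not occur.
Wind turbine shutdown fails [OR]: Rotor brake inoperative=not, Safety chain lost=not, Primary brake caliper malfunctions=not → no input occurs → does not occur.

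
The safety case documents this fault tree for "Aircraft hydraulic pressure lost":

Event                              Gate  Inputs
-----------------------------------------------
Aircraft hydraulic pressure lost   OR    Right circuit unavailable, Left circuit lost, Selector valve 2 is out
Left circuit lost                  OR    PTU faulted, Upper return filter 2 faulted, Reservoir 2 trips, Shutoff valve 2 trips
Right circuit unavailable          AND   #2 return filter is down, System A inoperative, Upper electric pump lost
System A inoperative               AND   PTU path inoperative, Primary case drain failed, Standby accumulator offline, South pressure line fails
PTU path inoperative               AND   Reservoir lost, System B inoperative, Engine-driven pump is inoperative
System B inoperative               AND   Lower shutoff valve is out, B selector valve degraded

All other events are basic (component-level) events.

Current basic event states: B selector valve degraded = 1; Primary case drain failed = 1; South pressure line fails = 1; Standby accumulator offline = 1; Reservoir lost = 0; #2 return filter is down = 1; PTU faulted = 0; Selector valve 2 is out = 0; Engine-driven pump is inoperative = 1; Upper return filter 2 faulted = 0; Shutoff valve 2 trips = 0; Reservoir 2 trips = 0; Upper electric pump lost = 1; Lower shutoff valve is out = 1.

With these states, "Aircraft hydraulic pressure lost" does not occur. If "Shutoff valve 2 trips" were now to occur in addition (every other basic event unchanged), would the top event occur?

Counterfactual: set "Shutoff valve 2 trips" to occurred.
System B inoperative [AND]: Lower shutoff valve is out=occurs, B selector valve degraded=occurs → all inputs occur → occurs.
PTU path inoperative [AND]: Reservoir lost=not, System B inoperative=occurs, Engine-driven pump is inoperative=occurs → not all inputs occur → does not occur.
System A inoperative [AND]: PTU path inoperative=not, Primary case drain failed=occurs, Standby accumulator offline=occurs, South pressure line fails=occurs → not all inputs occur → does not occur.
Right circuit unavailable [AND]: #2 return filter is down=occurs, System A inoperative=not, Upper electric pump lost=occurs → not all inputs occur → does not occur.
Left circuit lost [OR]: PTU faulted=not, Upper return filter 2 faulted=not, Reservoir 2 trips=not, Shutoff valve 2 trips=occurs → at least one input occurs → occurs.
Aircraft hydraulic pressure lost [OR]: Right circuit unavailable=not, Left circuit lost=occurs, Selector valve 2 is out=not → at least one input occurs → occurs.

Yes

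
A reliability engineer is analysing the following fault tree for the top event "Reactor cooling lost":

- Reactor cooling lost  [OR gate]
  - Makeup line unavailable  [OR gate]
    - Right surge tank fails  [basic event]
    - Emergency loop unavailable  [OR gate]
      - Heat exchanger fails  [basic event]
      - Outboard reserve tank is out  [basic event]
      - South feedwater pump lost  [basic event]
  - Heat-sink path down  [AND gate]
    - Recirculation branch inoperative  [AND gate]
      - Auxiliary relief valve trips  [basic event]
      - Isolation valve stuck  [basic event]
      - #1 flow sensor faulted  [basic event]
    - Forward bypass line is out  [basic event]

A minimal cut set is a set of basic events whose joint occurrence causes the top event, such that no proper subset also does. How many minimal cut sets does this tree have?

Emergency loop unavailable [OR]: union of children's cut sets → 3 cut set(s).
Makeup line unavailable [OR]: union of children's cut sets → 4 cut set(s).
Recirculation branch inoperative [AND]: one cut set from each child combined → 1 × 1 × 1 = 1 cut set(s).
Heat-sink path down [AND]: one cut set from each child combined → 1 × 1 = 1 cut set(s).
Reactor cooling lost [OR]: union of children's cut sets → 5 cut set(s).
Minimal cut sets: {Right surge tank fails}; {Heat exchanger fails}; {Outboard reserve tank is out}; {South feedwater pump lost}; {#1 flow sensor faulted, Auxiliary relief valve trips, Forward bypass line is out, Isolation valve stuck}.

5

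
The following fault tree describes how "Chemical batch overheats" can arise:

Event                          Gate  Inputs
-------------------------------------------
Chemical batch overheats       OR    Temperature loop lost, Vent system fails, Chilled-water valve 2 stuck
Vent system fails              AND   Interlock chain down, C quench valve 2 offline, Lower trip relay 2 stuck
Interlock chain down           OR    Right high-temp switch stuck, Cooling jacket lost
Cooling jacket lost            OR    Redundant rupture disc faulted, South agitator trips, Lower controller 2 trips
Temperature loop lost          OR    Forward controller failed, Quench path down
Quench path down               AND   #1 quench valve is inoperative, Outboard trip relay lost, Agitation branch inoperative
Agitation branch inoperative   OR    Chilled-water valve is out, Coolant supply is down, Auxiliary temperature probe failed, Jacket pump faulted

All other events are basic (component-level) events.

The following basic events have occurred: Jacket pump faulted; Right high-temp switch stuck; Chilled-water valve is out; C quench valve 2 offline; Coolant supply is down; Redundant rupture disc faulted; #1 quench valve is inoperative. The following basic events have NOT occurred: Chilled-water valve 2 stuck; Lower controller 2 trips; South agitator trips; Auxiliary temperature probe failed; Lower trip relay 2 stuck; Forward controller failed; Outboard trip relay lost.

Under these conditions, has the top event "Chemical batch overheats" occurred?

No

Agitation branch inoperative [OR]: Chilled-water valve is out=occurs, Coolant supply is down=occurs, Auxiliary temperature probe failed=not, Jacket pump faulted=occurs → at least one input occurs → occurs.
Quench path down [AND]: #1 quench valve is inoperative=occurs, Outboard trip relay lost=not, Agitation branch inoperative=occurs → not all inputs occur → does not occur.
Temperature loop lost [OR]: Forward controller failed=not, Quench path down=not → no input occurs → does not occur.
Cooling jacket lost [OR]: Redundant rupture disc faulted=occurs, South agitator trips=not, Lower controller 2 trips=not → at least one input occurs → occurs.
Interlock chain down [OR]: Right high-temp switch stuck=occurs, Cooling jacket lost=occurs → at least one input occurs → occurs.
Vent system fails [AND]: Interlock chain down=occurs, C quench valve 2 offline=occurs, Lower trip relay 2 stuck=not → not all inputs occur → does not occur.
Chemical batch overheats [OR]: Temperature loop lost=not, Vent system fails=not, Chilled-water valve 2 stuck=not → no input occurs → does not occur.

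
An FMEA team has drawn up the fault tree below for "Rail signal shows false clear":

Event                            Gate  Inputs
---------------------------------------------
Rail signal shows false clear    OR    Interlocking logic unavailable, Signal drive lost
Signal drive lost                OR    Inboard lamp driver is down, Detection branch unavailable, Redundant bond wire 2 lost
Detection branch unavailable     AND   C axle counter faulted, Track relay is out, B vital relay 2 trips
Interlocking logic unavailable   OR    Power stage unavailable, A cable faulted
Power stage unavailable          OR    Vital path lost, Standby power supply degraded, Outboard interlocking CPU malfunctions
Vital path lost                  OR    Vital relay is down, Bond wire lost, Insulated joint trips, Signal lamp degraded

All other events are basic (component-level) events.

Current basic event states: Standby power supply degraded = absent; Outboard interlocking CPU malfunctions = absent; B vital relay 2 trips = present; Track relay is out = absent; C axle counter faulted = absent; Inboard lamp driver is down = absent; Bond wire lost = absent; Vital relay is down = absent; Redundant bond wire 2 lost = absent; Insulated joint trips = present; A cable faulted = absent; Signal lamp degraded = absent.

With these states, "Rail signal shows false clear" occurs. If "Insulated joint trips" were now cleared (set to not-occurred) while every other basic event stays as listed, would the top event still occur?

Counterfactual: set "Insulated joint trips" to not occurred.
Vital path lost [OR]: Vital relay is down=not, Bond wire lost=not, Insulated joint trips=not, Signal lamp degraded=not → no input occurs → does not occur.
Power stage unavailable [OR]: Vital path lost=not, Standby power supply degraded=not, Outboard interlocking CPU malfunctions=not → no input occurs → does not occur.
Interlocking logic unavailable [OR]: Power stage unavailable=not, A cable faulted=not → no input occurs → does not occur.
Detection branch unavailable [AND]: C axle counter faulted=not, Track relay is out=not, B vital relay 2 trips=occurs → not all inputs occur → does not occur.
Signal drive lost [OR]: Inboard lamp driver is down=not, Detection branch unavailable=not, Redundant bond wire 2 lost=not → no input occurs → does not occur.
Rail signal shows false clear [OR]: Interlocking logic unavailable=not, Signal drive lost=not → no input occurs → does not occur.

No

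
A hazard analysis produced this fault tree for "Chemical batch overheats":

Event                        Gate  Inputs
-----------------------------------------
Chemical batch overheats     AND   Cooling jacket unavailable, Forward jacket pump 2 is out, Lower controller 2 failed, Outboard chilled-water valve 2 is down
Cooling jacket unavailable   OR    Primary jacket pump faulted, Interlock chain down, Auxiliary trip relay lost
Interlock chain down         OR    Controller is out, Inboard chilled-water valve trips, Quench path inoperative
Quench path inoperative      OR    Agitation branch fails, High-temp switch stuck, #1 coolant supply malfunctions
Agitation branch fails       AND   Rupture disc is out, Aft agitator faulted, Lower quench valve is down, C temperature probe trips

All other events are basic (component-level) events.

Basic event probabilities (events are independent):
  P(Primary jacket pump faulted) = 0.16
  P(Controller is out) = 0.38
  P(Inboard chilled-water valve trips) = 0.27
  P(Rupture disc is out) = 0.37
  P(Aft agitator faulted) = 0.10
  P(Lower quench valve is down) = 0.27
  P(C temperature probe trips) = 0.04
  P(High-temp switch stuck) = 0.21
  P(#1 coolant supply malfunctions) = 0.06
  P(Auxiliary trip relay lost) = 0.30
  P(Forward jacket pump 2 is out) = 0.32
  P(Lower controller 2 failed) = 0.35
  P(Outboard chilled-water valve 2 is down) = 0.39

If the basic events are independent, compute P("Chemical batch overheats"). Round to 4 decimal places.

0.0351

P(Agitation branch fails) [AND] = 0.37 × 0.10 × 0.27 × 0.04 = 0.000400
P(Quench path inoperative) [OR] = 1 − (1−0.000400) × (1−0.21) × (1−0.06) = 0.257697
P(Interlock chain down) [OR] = 1 − (1−0.38) × (1−0.27) × (1−0.257697) = 0.664034
P(Cooling jacket unavailable) [OR] = 1 − (1−0.16) × (1−0.664034) × (1−0.30) = 0.802452
P(Chemical batch overheats) [AND] = 0.802452 × 0.32 × 0.35 × 0.39 = 0.035051
Rounded to 4 decimal places: P(Chemical batch overheats) ≈ 0.0351.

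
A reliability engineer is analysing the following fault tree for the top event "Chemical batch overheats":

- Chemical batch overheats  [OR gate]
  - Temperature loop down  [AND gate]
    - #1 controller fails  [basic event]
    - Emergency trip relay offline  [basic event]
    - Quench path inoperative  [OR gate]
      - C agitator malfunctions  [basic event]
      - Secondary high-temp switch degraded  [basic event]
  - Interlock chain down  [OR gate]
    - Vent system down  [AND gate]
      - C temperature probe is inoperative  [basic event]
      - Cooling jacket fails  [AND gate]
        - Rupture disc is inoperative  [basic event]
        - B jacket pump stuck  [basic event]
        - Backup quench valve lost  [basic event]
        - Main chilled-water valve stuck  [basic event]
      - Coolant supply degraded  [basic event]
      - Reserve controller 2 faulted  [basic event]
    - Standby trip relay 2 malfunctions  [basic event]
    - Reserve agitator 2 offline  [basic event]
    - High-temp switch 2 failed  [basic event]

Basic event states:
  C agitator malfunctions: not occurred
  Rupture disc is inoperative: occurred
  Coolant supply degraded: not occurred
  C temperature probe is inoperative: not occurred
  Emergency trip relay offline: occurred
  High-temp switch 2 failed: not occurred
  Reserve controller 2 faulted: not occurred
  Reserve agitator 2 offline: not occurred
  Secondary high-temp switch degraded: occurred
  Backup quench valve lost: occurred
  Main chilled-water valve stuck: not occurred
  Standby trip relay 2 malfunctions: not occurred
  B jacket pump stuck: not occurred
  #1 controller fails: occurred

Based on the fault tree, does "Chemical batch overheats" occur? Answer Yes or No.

Yes

Quench path inoperative [OR]: C agitator malfunctions=not, Secondary high-temp switch degraded=occurs → at least one input occurs → occurs.
Temperature loop down [AND]: #1 controller fails=occurs, Emergency trip relay offline=occurs, Quench path inoperative=occurs → all inputs occur → occurs.
Cooling jacket fails [AND]: Rupture disc is inoperative=occurs, B jacket pump stuck=not, Backup quench valve lost=occurs, Main chilled-water valve stuck=not → not all inputs occur → does not occur.
Vent system down [AND]: C temperature probe is inoperative=not, Cooling jacket fails=not, Coolant supply degraded=not, Reserve controller 2 faulted=not → not all inputs occur → does not occur.
Interlock chain down [OR]: Vent system down=not, Standby trip relay 2 malfunctions=not, Reserve agitator 2 offline=not, High-temp switch 2 failed=not → no input occurs → does not occur.
Chemical batch overheats [OR]: Temperature loop down=occurs, Interlock chain down=not → at least one input occurs → occurs.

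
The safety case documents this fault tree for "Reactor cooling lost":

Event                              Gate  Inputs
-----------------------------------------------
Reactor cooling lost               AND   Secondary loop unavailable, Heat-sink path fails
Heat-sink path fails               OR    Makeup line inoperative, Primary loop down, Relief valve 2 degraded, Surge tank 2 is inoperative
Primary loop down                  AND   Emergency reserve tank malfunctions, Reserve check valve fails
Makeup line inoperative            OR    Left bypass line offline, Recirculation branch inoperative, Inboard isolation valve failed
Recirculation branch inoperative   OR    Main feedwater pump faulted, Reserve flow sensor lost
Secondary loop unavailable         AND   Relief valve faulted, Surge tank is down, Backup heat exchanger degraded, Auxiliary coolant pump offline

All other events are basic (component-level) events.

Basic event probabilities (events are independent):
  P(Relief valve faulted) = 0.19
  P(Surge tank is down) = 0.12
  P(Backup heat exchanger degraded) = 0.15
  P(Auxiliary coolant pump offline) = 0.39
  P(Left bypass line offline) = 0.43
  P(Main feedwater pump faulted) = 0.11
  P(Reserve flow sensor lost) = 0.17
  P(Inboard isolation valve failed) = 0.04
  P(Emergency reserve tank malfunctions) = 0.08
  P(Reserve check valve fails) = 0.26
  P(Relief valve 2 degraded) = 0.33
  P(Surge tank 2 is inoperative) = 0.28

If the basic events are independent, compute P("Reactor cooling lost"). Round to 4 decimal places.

0.0011

P(Secondary loop unavailable) [AND] = 0.19 × 0.12 × 0.15 × 0.39 = 0.001334
P(Recirculation branch inoperative) [OR] = 1 − (1−0.11) × (1−0.17) = 0.261300
P(Makeup line inoperative) [OR] = 1 − (1−0.43) × (1−0.261300) × (1−0.04) = 0.595783
P(Primary loop down) [AND] = 0.08 × 0.26 = 0.020800
P(Heat-sink path fails) [OR] = 1 − (1−0.595783) × (1−0.020800) × (1−0.33) × (1−0.28) = 0.809062
P(Reactor cooling lost) [AND] = 0.001334 × 0.809062 = 0.001079
Rounded to 4 decimal places: P(Reactor cooling lost) ≈ 0.0011.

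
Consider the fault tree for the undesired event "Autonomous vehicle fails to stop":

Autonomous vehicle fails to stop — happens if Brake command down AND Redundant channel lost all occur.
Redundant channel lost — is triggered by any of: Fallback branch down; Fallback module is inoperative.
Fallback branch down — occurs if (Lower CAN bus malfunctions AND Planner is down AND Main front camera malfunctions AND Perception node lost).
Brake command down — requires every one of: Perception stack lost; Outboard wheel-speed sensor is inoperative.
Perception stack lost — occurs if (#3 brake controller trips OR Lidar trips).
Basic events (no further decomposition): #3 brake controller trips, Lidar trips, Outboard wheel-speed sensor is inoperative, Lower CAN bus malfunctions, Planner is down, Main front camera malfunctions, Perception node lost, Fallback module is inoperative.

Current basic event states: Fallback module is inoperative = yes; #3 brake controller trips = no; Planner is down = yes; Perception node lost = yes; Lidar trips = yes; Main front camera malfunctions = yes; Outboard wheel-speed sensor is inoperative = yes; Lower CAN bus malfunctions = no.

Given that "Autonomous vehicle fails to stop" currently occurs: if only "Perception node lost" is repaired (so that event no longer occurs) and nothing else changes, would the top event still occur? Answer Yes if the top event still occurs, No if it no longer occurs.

Counterfactual: set "Perception node lost" to not occurred.
Perception stack lost [OR]: #3 brake controller trips=not, Lidar trips=occurs → at least one input occurs → occurs.
Brake command down [AND]: Perception stack lost=occurs, Outboard wheel-speed sensor is inoperative=occurs → all inputs occur → occurs.
Fallback branch down [AND]: Lower CAN bus malfunctions=not, Planner is down=occurs, Main front camera malfunctions=occurs, Perception node lost=not → not all inputs occur → does not occur.
Redundant channel lost [OR]: Fallback branch down=not, Fallback module is inoperative=occurs → at least one input occurs → occurs.
Autonomous vehicle fails to stop [AND]: Brake command down=occurs, Redundant channel lost=occurs → all inputs occur → occurs.

Yes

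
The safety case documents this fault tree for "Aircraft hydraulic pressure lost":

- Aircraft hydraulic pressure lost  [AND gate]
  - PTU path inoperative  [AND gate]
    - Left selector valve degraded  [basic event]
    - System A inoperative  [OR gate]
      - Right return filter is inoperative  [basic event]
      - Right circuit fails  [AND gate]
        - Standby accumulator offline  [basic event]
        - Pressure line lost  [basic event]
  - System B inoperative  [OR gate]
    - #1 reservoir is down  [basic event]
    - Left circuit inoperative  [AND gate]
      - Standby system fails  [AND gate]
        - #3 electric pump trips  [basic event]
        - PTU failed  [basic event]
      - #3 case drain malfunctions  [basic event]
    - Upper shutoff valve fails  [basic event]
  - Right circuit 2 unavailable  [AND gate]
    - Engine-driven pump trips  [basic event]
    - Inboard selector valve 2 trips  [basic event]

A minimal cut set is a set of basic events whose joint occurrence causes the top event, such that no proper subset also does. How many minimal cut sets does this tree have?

6

Right circuit fails [AND]: one cut set from each child combined → 1 × 1 = 1 cut set(s).
System A inoperative [OR]: union of children's cut sets → 2 cut set(s).
PTU path inoperative [AND]: one cut set from each child combined → 1 × 2 = 2 cut set(s).
Standby system fails [AND]: one cut set from each child combined → 1 × 1 = 1 cut set(s).
Left circuit inoperative [AND]: one cut set from each child combined → 1 × 1 = 1 cut set(s).
System B inoperative [OR]: union of children's cut sets → 3 cut set(s).
Right circuit 2 unavailable [AND]: one cut set from each child combined → 1 × 1 = 1 cut set(s).
Aircraft hydraulic pressure lost [AND]: one cut set from each child combined → 2 × 3 × 1 = 6 cut set(s).
Minimal cut sets: {#1 reservoir is down, Engine-driven pump trips, Inboard selector valve 2 trips, Left selector valve degraded, Right return filter is inoperative}; {#3 case drain malfunctions, #3 electric pump trips, Engine-driven pump trips, Inboard selector valve 2 trips, Left selector valve degraded, PTU failed, Right return filter is inoperative}; {Engine-driven pump trips, Inboard selector valve 2 trips, Left selector valve degraded, Right return filter is inoperative, Upper shutoff valve fails}; {#1 reservoir is down, Engine-driven pump trips, Inboard selector valve 2 trips, Left selector valve degraded, Pressure line lost, Standby accumulator offline}; {#3 case drain malfunctions, #3 electric pump trips, Engine-driven pump trips, Inboard selector valve 2 trips, Left selector valve degraded, PTU failed, Pressure line lost, Standby accumulator offline}; {Engine-driven pump trips, Inboard selector valve 2 trips, Left selector valve degraded, Pressure line lost, Standby accumulator offline, Upper shutoff valve fails}.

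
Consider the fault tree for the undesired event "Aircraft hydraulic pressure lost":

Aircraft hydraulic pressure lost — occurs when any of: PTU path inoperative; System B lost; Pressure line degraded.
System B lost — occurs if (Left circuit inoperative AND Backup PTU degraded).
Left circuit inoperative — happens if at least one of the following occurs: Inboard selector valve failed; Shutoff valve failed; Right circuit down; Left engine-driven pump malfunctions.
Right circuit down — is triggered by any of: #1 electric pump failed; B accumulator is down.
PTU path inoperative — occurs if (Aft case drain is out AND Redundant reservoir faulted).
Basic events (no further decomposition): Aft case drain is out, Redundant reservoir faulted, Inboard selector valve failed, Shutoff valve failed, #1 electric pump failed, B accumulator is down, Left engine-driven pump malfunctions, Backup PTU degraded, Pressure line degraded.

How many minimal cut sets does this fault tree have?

PTU path inoperative [AND]: one cut set from each child combined → 1 × 1 = 1 cut set(s).
Right circuit down [OR]: union of children's cut sets → 2 cut set(s).
Left circuit inoperative [OR]: union of children's cut sets → 5 cut set(s).
System B lost [AND]: one cut set from each child combined → 5 × 1 = 5 cut set(s).
Aircraft hydraulic pressure lost [OR]: union of children's cut sets → 7 cut set(s).
Minimal cut sets: {Aft case drain is out, Redundant reservoir faulted}; {Backup PTU degraded, Inboard selector valve failed}; {Backup PTU degraded, Shutoff valve failed}; {#1 electric pump failed, Backup PTU degraded}; {B accumulator is down, Backup PTU degraded}; {Backup PTU degraded, Left engine-driven pump malfunctions}; {Pressure line degraded}.

7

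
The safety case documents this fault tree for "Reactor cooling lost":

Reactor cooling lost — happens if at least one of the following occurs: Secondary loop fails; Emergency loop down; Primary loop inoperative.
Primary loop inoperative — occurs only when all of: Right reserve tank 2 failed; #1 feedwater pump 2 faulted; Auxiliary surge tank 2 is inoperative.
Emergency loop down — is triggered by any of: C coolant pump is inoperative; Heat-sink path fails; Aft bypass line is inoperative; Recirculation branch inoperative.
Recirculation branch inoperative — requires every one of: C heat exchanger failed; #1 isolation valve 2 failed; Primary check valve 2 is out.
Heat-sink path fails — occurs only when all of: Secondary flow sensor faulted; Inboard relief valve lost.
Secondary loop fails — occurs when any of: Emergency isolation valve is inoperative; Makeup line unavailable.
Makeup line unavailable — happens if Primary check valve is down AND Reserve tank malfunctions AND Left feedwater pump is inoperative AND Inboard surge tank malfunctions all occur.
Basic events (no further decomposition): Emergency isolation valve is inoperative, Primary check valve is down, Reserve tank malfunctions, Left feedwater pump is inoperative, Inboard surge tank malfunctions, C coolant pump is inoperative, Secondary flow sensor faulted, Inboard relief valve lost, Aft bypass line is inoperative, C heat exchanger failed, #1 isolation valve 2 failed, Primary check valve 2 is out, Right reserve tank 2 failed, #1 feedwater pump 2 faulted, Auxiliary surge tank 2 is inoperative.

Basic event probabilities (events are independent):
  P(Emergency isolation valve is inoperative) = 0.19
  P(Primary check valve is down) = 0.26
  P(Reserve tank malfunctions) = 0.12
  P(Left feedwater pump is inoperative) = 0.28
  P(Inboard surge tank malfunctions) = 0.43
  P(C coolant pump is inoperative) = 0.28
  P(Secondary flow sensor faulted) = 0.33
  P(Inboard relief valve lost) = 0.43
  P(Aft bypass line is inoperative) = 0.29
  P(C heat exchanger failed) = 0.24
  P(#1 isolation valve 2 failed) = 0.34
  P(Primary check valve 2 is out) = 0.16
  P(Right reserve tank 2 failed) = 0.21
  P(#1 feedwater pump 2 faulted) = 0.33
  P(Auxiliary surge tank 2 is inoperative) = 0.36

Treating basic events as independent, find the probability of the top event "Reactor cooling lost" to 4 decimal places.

0.6594

P(Makeup line unavailable) [AND] = 0.26 × 0.12 × 0.28 × 0.43 = 0.003756
P(Secondary loop fails) [OR] = 1 − (1−0.19) × (1−0.003756) = 0.193042
P(Heat-sink path fails) [AND] = 0.33 × 0.43 = 0.141900
P(Recirculation branch inoperative) [AND] = 0.24 × 0.34 × 0.16 = 0.013056
P(Emergency loop down) [OR] = 1 − (1−0.28) × (1−0.141900) × (1−0.29) × (1−0.013056) = 0.567066
P(Primary loop inoperative) [AND] = 0.21 × 0.33 × 0.36 = 0.024948
P(Reactor cooling lost) [OR] = 1 − (1−0.193042) × (1−0.567066) × (1−0.024948) = 0.659356
Rounded to 4 decimal places: P(Reactor cooling lost) ≈ 0.6594.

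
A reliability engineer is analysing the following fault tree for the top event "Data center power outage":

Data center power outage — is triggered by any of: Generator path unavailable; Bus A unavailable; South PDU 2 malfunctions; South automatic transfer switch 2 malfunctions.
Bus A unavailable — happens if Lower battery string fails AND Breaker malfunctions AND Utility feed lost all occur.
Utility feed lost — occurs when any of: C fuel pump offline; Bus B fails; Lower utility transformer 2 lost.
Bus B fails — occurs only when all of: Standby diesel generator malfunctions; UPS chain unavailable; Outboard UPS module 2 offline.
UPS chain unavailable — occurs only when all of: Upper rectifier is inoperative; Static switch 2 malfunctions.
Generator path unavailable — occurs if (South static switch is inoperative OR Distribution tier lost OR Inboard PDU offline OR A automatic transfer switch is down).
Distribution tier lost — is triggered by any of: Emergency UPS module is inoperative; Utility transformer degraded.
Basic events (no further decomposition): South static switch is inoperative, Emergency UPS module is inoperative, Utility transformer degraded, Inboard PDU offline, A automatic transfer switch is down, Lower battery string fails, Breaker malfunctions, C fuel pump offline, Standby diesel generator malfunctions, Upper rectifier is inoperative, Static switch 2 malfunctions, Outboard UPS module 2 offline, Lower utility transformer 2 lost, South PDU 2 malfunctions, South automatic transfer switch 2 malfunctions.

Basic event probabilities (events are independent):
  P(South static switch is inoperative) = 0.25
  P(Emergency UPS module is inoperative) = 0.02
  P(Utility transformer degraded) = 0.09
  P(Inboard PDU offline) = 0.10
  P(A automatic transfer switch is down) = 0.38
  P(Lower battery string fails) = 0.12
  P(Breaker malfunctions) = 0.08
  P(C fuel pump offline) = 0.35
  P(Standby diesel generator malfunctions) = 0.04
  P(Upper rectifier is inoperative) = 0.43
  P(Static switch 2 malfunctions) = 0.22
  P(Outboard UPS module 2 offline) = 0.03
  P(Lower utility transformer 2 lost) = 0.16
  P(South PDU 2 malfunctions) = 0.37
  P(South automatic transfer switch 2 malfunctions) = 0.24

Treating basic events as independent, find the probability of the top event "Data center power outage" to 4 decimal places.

0.8221

P(Distribution tier lost) [OR] = 1 − (1−0.02) × (1−0.09) = 0.108200
P(Generator path unavailable) [OR] = 1 − (1−0.25) × (1−0.108200) × (1−0.10) × (1−0.38) = 0.626782
P(UPS chain unavailable) [AND] = 0.43 × 0.22 = 0.094600
P(Bus B fails) [AND] = 0.04 × 0.094600 × 0.03 = 0.000114
P(Utility feed lost) [OR] = 1 − (1−0.35) × (1−0.000114) × (1−0.16) = 0.454062
P(Bus A unavailable) [AND] = 0.12 × 0.08 × 0.454062 = 0.004359
P(Data center power outage) [OR] = 1 − (1−0.626782) × (1−0.004359) × (1−0.37) × (1−0.24) = 0.822082
Rounded to 4 decimal places: P(Data center power outage) ≈ 0.8221.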